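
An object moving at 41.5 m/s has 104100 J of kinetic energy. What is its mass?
m = 2·KE/v² = 2·104100/(41.5)² = 120.9 kg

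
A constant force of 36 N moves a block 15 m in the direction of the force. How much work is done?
W = F·d = (36)(15) = 540.0 J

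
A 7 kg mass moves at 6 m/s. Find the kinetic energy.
KE = ½mv² = ½(7)(6)² = 126.0 J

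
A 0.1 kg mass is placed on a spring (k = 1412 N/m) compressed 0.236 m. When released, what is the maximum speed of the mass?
½kx² = ½mv² ⇒ v = x√(k/m) = (0.236)√(1412/0.1) = 28.04 m/s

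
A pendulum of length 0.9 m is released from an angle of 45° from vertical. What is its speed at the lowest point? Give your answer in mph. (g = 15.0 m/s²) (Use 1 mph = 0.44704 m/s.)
h = L(1 − cosθ) = 0.9(1 − cos45°) = 0.263604 m
v = √(2gh) = √(2·15.0·0.263604) = 2.81214 m/s = 6.291 mph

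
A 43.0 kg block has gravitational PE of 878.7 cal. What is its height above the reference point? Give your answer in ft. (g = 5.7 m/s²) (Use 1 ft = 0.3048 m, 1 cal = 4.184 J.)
Convert to SI: m = 43.0 kg, PE = 3676.48 J
h = PE/(mg) = 3676.48/(43.0·5.7) = 14.9999 m = 49.21 ft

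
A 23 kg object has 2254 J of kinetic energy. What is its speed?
v = √(2·KE/m) = √(2·2254/23) = 14.0 m/s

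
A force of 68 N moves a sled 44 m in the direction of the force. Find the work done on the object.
W = F·d = (68)(44) = 2992 J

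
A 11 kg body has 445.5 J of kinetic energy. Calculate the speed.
v = √(2·KE/m) = √(2·445.5/11) = 9.0 m/s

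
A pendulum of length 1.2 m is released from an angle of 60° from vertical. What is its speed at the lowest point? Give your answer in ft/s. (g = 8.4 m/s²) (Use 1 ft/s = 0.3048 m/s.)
h = L(1 − cosθ) = 1.2(1 − cos60°) = 0.6 m
v = √(2gh) = √(2·8.4·0.6) = 3.1749 m/s = 10.42 ft/s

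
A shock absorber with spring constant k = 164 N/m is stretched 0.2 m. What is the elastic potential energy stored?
PE = ½kx² = ½(164)(0.2)² = 3.28 J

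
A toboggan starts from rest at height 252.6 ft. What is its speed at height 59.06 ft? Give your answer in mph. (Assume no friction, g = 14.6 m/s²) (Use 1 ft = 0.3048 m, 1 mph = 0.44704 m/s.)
Convert to SI: h₁−h₂ = 58.991 m
mgh₁ = mgh₂ + ½mv² ⇒ v = √(2g(h₁−h₂)) = √(2·14.6·58.991) = 41.5035 m/s = 92.84 mph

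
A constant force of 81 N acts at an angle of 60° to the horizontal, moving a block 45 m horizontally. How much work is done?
W = F·d·cosθ = (81)(45)cos(60°) = 1823 J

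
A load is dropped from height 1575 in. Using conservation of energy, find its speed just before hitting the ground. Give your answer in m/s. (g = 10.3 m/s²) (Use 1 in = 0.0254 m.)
Convert to SI: h = 40.005 m
mgh = ½mv² ⇒ v = √(2gh) = √(2·10.3·40.005) = 28.71 m/s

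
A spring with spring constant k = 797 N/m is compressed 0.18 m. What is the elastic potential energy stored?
PE = ½kx² = ½(797)(0.18)² = 12.91 J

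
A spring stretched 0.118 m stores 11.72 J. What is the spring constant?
k = 2·PE/x² = 2·11.72/(0.118)² = 1683 N/m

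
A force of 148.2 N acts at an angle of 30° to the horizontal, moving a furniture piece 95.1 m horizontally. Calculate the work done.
W = F·d·cosθ = (148.2)(95.1)cos(30°) = 12210 J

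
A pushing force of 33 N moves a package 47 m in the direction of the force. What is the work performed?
W = F·d = (33)(47) = 1551 J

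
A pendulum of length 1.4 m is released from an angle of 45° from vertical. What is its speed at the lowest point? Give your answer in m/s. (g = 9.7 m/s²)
h = L(1 − cosθ) = 1.4(1 − cos45°) = 0.410051 m
v = √(2gh) = √(2·9.7·0.410051) = 2.82 m/s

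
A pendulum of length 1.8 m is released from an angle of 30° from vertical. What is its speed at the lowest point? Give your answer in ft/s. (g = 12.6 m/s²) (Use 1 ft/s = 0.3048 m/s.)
h = L(1 − cosθ) = 1.8(1 − cos30°) = 0.241154 m
v = √(2gh) = √(2·12.6·0.241154) = 2.46517 m/s = 8.088 ft/s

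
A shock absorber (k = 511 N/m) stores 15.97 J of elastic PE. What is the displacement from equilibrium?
x = √(2·PE/k) = √(2·15.97/511) = 0.25 m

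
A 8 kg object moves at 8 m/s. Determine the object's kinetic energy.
KE = ½mv² = ½(8)(8)² = 256.0 J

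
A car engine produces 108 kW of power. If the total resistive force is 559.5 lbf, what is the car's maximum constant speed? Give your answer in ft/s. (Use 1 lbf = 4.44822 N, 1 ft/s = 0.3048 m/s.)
Convert to SI: F = 2488.78 N
P = Fv ⇒ v = P/F = 108000 W/2488.78 N = 43.3948 m/s = 142.4 ft/s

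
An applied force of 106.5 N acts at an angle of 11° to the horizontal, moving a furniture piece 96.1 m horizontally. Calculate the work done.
W = F·d·cosθ = (106.5)(96.1)cos(11°) = 10050 J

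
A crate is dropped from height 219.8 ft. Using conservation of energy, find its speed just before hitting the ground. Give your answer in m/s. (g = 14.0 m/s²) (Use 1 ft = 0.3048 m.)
Convert to SI: h = 66.995 m
mgh = ½mv² ⇒ v = √(2gh) = √(2·14.0·66.995) = 43.31 m/s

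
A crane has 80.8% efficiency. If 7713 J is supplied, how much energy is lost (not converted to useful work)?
W_lost = W_in(1 − η) = 7713·(1 − 0.808) = 1481 J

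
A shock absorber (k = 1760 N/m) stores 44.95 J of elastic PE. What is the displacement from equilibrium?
x = √(2·PE/k) = √(2·44.95/1760) = 0.226 m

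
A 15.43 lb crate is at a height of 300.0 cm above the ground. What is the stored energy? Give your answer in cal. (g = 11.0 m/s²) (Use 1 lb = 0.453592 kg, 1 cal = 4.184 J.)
Convert to SI: m = 6.99892 kg, h = 3.0 m
PE = mgh = (6.99892)(11.0)(3.0) = 230.965 J = 55.2 cal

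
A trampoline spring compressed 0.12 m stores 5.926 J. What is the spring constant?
k = 2·PE/x² = 2·5.926/(0.12)² = 823.1 N/m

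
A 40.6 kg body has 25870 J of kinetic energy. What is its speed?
v = √(2·KE/m) = √(2·25870/40.6) = 35.7 m/s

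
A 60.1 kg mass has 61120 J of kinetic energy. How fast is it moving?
v = √(2·KE/m) = √(2·61120/60.1) = 45.1 m/s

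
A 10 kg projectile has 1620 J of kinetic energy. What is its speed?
v = √(2·KE/m) = √(2·1620/10) = 18.0 m/s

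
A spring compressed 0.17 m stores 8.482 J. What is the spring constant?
k = 2·PE/x² = 2·8.482/(0.17)² = 587.0 N/m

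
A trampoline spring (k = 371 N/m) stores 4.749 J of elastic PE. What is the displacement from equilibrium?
x = √(2·PE/k) = √(2·4.749/371) = 0.16 m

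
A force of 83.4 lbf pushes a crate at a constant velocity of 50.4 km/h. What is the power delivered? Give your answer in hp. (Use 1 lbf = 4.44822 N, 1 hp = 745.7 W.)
Convert to SI: F = 370.982 N, v = 14.0 m/s
P = Fv = (370.982)(14.0) = 5193.74 W = 6.965 hp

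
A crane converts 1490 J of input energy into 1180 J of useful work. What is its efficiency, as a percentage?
η = W_out/W_in = 1180/1490 = 79.19%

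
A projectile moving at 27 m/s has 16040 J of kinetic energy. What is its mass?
m = 2·KE/v² = 2·16040/(27)² = 44.01 kg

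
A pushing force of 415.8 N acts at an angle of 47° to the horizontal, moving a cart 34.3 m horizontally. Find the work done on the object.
W = F·d·cosθ = (415.8)(34.3)cos(47°) = 9727 J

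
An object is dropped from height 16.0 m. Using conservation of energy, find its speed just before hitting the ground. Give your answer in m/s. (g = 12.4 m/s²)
mgh = ½mv² ⇒ v = √(2gh) = √(2·12.4·16.0) = 19.92 m/s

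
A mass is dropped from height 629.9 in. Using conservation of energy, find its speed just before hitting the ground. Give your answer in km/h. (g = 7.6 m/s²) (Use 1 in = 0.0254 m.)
Convert to SI: h = 15.9995 m
mgh = ½mv² ⇒ v = √(2gh) = √(2·7.6·15.9995) = 15.5946 m/s = 56.14 km/h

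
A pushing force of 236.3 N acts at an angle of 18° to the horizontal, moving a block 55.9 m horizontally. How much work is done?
W = F·d·cosθ = (236.3)(55.9)cos(18°) = 12560 J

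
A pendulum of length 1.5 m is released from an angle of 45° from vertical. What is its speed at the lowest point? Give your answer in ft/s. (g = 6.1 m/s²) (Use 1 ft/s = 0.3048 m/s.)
h = L(1 − cosθ) = 1.5(1 − cos45°) = 0.43934 m
v = √(2gh) = √(2·6.1·0.43934) = 2.31516 m/s = 7.596 ft/s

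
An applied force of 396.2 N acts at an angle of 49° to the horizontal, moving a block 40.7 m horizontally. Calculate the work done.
W = F·d·cosθ = (396.2)(40.7)cos(49°) = 10580 J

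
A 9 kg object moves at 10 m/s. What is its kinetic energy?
KE = ½mv² = ½(9)(10)² = 450.0 J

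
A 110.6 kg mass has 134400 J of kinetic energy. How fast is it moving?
v = √(2·KE/m) = √(2·134400/110.6) = 49.3 m/s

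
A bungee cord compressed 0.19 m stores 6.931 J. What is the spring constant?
k = 2·PE/x² = 2·6.931/(0.19)² = 384.0 N/m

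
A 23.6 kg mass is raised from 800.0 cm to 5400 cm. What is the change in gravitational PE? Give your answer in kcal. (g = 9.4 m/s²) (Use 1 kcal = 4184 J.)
Convert to SI: m = 23.6 kg, Δh = 46.0 m
ΔPE = mgΔh = (23.6)(9.4)(46.0) = 10204.6 J = 2.439 kcal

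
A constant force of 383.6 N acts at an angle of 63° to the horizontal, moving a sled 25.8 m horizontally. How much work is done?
W = F·d·cosθ = (383.6)(25.8)cos(63°) = 4493 J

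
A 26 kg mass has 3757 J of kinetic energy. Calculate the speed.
v = √(2·KE/m) = √(2·3757/26) = 17.0 m/s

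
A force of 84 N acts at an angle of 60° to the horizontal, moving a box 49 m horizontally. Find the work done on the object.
W = F·d·cosθ = (84)(49)cos(60°) = 2058 J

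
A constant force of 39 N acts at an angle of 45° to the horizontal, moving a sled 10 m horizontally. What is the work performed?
W = F·d·cosθ = (39)(10)cos(45°) = 275.8 J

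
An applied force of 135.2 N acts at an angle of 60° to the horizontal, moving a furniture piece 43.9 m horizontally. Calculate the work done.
W = F·d·cosθ = (135.2)(43.9)cos(60°) = 2968 J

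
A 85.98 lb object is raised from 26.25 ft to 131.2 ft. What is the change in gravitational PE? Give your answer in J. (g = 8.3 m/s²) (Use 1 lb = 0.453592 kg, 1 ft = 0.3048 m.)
Convert to SI: m = 38.9998 kg, Δh = 31.9888 m
ΔPE = mgΔh = (38.9998)(8.3)(31.9888) = 10350 J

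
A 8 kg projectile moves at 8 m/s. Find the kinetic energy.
KE = ½mv² = ½(8)(8)² = 256.0 J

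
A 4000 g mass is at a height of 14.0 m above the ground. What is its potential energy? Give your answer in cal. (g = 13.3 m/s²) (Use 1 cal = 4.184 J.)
Convert to SI: m = 4.0 kg, h = 14.0 m
PE = mgh = (4.0)(13.3)(14.0) = 744.8 J = 178.0 cal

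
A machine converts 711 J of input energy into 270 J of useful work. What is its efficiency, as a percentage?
η = W_out/W_in = 270/711 = 37.97%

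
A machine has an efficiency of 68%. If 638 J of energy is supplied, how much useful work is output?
W_out = η·W_in = 0.68·638 = 433.84 J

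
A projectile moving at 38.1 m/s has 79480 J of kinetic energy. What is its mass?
m = 2·KE/v² = 2·79480/(38.1)² = 109.5 kg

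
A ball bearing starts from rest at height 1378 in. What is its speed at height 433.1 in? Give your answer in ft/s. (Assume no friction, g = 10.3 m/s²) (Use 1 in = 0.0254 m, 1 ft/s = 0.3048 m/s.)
Convert to SI: h₁−h₂ = 24.0005 m
mgh₁ = mgh₂ + ½mv² ⇒ v = √(2g(h₁−h₂)) = √(2·10.3·24.0005) = 22.2353 m/s = 72.95 ft/s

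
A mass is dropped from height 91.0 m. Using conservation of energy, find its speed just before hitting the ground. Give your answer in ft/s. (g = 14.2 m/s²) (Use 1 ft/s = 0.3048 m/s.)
mgh = ½mv² ⇒ v = √(2gh) = √(2·14.2·91.0) = 50.837 m/s = 166.8 ft/s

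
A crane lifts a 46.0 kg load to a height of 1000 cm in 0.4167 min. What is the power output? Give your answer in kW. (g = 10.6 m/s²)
Convert to SI: m = 46.0 kg, h = 10.0 m, t = 25.002 s
P = mgh/t = (46.0)(10.6)(10.0)/25.002 = 195.024 W = 0.195 kW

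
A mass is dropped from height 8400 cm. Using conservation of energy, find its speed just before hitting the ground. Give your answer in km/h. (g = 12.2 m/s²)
Convert to SI: h = 84.0 m
mgh = ½mv² ⇒ v = √(2gh) = √(2·12.2·84.0) = 45.2725 m/s = 163.0 km/h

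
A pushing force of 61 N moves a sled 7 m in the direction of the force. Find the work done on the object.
W = F·d = (61)(7) = 427.0 J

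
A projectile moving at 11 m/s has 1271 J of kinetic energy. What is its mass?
m = 2·KE/v² = 2·1271/(11)² = 21.01 kg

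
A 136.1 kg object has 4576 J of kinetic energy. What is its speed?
v = √(2·KE/m) = √(2·4576/136.1) = 8.2 m/s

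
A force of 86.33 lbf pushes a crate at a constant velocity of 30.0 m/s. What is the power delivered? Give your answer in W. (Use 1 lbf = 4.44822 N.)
Convert to SI: F = 384.015 N, v = 30.0 m/s
P = Fv = (384.015)(30.0) = 11520 W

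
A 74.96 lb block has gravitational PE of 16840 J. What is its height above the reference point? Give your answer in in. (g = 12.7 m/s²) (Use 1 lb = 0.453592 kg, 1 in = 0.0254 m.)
Convert to SI: m = 34.0013 kg, PE = 16840.0 J
h = PE/(mg) = 16840.0/(34.0013·12.7) = 38.9981 m = 1535 in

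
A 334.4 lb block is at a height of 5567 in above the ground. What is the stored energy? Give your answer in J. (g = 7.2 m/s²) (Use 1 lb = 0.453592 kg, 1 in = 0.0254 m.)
Convert to SI: m = 151.681 kg, h = 141.402 m
PE = mgh = (151.681)(7.2)(141.402) = 154400 J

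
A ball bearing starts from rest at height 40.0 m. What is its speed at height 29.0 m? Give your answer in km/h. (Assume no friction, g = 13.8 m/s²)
mgh₁ = mgh₂ + ½mv² ⇒ v = √(2g(h₁−h₂)) = √(2·13.8·11.0) = 17.4241 m/s = 62.73 km/h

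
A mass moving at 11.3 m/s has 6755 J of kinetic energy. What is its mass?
m = 2·KE/v² = 2·6755/(11.3)² = 105.8 kg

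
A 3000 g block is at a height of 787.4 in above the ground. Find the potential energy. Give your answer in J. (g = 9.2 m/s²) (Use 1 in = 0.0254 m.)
Convert to SI: m = 3.0 kg, h = 20.0 m
PE = mgh = (3.0)(9.2)(20.0) = 552.0 J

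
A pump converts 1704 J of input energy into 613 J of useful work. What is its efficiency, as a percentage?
η = W_out/W_in = 613/1704 = 35.97%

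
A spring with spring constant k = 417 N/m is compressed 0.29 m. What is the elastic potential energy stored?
PE = ½kx² = ½(417)(0.29)² = 17.53 J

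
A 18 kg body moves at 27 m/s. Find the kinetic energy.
KE = ½mv² = ½(18)(27)² = 6561.0 J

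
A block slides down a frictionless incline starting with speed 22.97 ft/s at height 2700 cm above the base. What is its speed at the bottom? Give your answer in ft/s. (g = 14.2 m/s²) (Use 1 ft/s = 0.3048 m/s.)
Convert to SI: v₀ = 7.00126 m/s, h = 27.0 m
½mv₀² + mgh = ½mv² ⇒ v = √(v₀² + 2gh) = √(7.00126² + 2·14.2·27.0) = 28.5625 m/s = 93.71 ft/s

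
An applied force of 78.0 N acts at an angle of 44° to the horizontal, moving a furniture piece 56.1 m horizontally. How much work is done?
W = F·d·cosθ = (78.0)(56.1)cos(44°) = 3148 J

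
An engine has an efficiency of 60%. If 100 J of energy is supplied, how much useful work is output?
W_out = η·W_in = 0.6·100 = 60.0 J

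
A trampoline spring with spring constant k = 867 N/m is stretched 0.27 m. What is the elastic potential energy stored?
PE = ½kx² = ½(867)(0.27)² = 31.6 J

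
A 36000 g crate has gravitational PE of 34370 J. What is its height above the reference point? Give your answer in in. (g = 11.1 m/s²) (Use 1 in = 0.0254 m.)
Convert to SI: m = 36.0 kg, PE = 34370.0 J
h = PE/(mg) = 34370.0/(36.0·11.1) = 86.011 m = 3386 in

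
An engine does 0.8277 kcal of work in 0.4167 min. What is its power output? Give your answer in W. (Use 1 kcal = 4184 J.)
Convert to SI: W = 3463.1 J, t = 25.002 s
P = W/t = 3463.1/25.002 = 138.5 W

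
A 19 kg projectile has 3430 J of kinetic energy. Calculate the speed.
v = √(2·KE/m) = √(2·3430/19) = 19.0 m/s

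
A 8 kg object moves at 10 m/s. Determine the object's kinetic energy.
KE = ½mv² = ½(8)(10)² = 400.0 J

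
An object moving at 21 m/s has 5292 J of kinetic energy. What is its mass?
m = 2·KE/v² = 2·5292/(21)² = 24.0 kg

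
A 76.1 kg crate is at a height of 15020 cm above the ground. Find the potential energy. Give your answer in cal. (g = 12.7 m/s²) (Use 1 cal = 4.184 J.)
Convert to SI: m = 76.1 kg, h = 150.2 m
PE = mgh = (76.1)(12.7)(150.2) = 145163.8 J = 34690 cal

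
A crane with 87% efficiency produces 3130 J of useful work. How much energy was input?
W_in = W_out/η = 3130/0.87 = 3598 J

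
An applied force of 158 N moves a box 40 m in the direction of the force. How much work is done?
W = F·d = (158)(40) = 6320 J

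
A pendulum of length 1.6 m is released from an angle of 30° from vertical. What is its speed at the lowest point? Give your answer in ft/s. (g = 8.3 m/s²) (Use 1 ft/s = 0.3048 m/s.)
h = L(1 − cosθ) = 1.6(1 − cos30°) = 0.214359 m
v = √(2gh) = √(2·8.3·0.214359) = 1.88636 m/s = 6.189 ft/s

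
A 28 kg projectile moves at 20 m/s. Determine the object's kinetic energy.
KE = ½mv² = ½(28)(20)² = 5600.0 J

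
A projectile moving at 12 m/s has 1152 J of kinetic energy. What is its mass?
m = 2·KE/v² = 2·1152/(12)² = 16.0 kg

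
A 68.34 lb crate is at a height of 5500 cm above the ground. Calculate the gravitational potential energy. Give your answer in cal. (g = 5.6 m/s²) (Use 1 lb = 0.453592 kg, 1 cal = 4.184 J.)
Convert to SI: m = 30.9985 kg, h = 55.0 m
PE = mgh = (30.9985)(5.6)(55.0) = 9547.53 J = 2282 cal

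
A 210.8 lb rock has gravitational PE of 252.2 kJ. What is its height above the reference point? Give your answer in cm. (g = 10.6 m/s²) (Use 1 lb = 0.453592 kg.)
Convert to SI: m = 95.6172 kg, PE = 252200 J
h = PE/(mg) = 252200/(95.6172·10.6) = 248.83 m = 24880 cm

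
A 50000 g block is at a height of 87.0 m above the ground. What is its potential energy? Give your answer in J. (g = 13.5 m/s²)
Convert to SI: m = 50.0 kg, h = 87.0 m
PE = mgh = (50.0)(13.5)(87.0) = 58730 J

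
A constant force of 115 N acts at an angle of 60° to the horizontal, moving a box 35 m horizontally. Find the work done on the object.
W = F·d·cosθ = (115)(35)cos(60°) = 2013 J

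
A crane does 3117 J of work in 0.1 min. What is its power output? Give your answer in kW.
Convert to SI: W = 3117.0 J, t = 6.0 s
P = W/t = 3117.0/6.0 = 519.5 W = 0.5195 kW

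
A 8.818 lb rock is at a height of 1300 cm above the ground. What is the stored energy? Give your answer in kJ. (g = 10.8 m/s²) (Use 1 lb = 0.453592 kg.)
Convert to SI: m = 3.99977 kg, h = 13.0 m
PE = mgh = (3.99977)(10.8)(13.0) = 561.568 J = 0.5616 kJ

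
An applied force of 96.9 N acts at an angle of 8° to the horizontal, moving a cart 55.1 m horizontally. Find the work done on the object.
W = F·d·cosθ = (96.9)(55.1)cos(8°) = 5287 J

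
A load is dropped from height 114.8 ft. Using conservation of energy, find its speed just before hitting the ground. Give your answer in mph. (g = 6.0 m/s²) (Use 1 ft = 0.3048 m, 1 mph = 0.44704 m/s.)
Convert to SI: h = 34.991 m
mgh = ½mv² ⇒ v = √(2gh) = √(2·6.0·34.991) = 20.4913 m/s = 45.84 mph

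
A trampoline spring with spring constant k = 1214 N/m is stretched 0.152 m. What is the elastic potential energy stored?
PE = ½kx² = ½(1214)(0.152)² = 14.02 J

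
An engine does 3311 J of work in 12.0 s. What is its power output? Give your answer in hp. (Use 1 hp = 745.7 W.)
P = W/t = 3311.0/12.0 = 275.917 W = 0.37 hp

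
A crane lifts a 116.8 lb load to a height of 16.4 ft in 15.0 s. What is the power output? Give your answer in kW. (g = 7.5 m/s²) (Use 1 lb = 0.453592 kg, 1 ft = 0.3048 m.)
Convert to SI: m = 52.9795 kg, h = 4.99872 m, t = 15.0 s
P = mgh/t = (52.9795)(7.5)(4.99872)/15.0 = 132.415 W = 0.1324 kW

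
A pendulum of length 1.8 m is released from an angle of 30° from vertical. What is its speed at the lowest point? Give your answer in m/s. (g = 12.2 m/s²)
h = L(1 − cosθ) = 1.8(1 − cos30°) = 0.241154 m
v = √(2gh) = √(2·12.2·0.241154) = 2.426 m/s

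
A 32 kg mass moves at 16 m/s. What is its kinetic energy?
KE = ½mv² = ½(32)(16)² = 4096.0 J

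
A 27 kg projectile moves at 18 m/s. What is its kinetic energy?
KE = ½mv² = ½(27)(18)² = 4374.0 J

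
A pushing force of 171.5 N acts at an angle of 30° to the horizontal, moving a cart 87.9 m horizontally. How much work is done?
W = F·d·cosθ = (171.5)(87.9)cos(30°) = 13060 J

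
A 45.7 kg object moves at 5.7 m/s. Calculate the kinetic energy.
KE = ½mv² = ½(45.7)(5.7)² = 742.4 J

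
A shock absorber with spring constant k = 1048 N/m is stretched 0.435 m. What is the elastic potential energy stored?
PE = ½kx² = ½(1048)(0.435)² = 99.15 J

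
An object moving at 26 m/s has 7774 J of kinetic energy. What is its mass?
m = 2·KE/v² = 2·7774/(26)² = 23.0 kg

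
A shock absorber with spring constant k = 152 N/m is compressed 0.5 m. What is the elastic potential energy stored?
PE = ½kx² = ½(152)(0.5)² = 19.0 J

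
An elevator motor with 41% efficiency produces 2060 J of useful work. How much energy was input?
W_in = W_out/η = 2060/0.41 = 5024 J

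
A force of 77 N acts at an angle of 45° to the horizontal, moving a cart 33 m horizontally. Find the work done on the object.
W = F·d·cosθ = (77)(33)cos(45°) = 1797 J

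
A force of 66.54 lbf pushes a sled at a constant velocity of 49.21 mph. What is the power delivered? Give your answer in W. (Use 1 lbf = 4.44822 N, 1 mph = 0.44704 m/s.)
Convert to SI: F = 295.985 N, v = 21.9988 m/s
P = Fv = (295.985)(21.9988) = 6511 W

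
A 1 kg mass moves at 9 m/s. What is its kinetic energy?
KE = ½mv² = ½(1)(9)² = 40.5 J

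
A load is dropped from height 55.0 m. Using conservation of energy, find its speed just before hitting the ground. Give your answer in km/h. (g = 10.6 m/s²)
mgh = ½mv² ⇒ v = √(2gh) = √(2·10.6·55.0) = 34.1467 m/s = 122.9 km/h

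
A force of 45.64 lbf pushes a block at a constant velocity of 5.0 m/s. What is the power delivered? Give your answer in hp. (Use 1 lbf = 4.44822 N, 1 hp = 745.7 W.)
Convert to SI: F = 203.017 N, v = 5.0 m/s
P = Fv = (203.017)(5.0) = 1015.08 W = 1.361 hp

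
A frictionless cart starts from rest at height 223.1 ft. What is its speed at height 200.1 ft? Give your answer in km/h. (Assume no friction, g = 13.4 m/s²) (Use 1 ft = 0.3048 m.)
Convert to SI: h₁−h₂ = 7.0104 m
mgh₁ = mgh₂ + ½mv² ⇒ v = √(2g(h₁−h₂)) = √(2·13.4·7.0104) = 13.7069 m/s = 49.34 km/h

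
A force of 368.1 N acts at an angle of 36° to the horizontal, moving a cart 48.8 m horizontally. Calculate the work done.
W = F·d·cosθ = (368.1)(48.8)cos(36°) = 14530 J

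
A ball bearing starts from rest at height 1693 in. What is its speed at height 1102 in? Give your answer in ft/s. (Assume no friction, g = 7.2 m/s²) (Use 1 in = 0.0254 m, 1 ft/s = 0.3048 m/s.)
Convert to SI: h₁−h₂ = 15.0114 m
mgh₁ = mgh₂ + ½mv² ⇒ v = √(2g(h₁−h₂)) = √(2·7.2·15.0114) = 14.7025 m/s = 48.24 ft/s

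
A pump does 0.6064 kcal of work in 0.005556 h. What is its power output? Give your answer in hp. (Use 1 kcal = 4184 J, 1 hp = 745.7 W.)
Convert to SI: W = 2537.18 J, t = 20.0016 s
P = W/t = 2537.18/20.0016 = 126.849 W = 0.1701 hp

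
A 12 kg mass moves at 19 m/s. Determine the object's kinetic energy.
KE = ½mv² = ½(12)(19)² = 2166.0 J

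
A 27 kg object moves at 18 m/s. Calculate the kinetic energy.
KE = ½mv² = ½(27)(18)² = 4374.0 J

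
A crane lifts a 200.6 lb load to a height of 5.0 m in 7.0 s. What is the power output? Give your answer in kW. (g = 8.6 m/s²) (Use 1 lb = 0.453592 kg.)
Convert to SI: m = 90.9906 kg, h = 5.0 m, t = 7.0 s
P = mgh/t = (90.9906)(8.6)(5.0)/7.0 = 558.942 W = 0.5589 kW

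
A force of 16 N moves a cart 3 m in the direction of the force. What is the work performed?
W = F·d = (16)(3) = 48.0 J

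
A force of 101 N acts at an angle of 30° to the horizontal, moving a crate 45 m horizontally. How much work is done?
W = F·d·cosθ = (101)(45)cos(30°) = 3936 J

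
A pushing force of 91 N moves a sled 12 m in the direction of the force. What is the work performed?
W = F·d = (91)(12) = 1092 J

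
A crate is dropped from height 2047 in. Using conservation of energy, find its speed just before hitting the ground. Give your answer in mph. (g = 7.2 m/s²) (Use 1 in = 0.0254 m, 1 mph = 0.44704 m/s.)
Convert to SI: h = 51.9938 m
mgh = ½mv² ⇒ v = √(2gh) = √(2·7.2·51.9938) = 27.3626 m/s = 61.21 mph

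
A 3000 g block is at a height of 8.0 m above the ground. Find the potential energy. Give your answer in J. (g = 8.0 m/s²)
Convert to SI: m = 3.0 kg, h = 8.0 m
PE = mgh = (3.0)(8.0)(8.0) = 192.0 J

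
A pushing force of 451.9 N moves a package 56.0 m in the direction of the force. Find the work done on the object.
W = F·d = (451.9)(56.0) = 25310 J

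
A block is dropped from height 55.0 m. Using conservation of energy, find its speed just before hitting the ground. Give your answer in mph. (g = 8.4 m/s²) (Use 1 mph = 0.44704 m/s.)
mgh = ½mv² ⇒ v = √(2gh) = √(2·8.4·55.0) = 30.3974 m/s = 68.0 mph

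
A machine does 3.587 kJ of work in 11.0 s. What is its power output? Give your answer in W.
Convert to SI: W = 3587.0 J, t = 11.0 s
P = W/t = 3587.0/11.0 = 326.1 W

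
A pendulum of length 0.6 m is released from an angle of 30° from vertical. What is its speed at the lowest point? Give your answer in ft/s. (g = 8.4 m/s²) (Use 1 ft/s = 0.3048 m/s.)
h = L(1 − cosθ) = 0.6(1 − cos30°) = 0.0803848 m
v = √(2gh) = √(2·8.4·0.0803848) = 1.16209 m/s = 3.813 ft/s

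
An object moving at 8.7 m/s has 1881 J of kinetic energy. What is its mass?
m = 2·KE/v² = 2·1881/(8.7)² = 49.7 kg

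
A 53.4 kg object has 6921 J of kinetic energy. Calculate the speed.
v = √(2·KE/m) = √(2·6921/53.4) = 16.1 m/s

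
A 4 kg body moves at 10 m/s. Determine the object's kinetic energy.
KE = ½mv² = ½(4)(10)² = 200.0 J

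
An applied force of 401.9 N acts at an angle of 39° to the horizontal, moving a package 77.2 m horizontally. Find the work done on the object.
W = F·d·cosθ = (401.9)(77.2)cos(39°) = 24110 J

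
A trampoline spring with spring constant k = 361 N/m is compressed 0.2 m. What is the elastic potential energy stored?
PE = ½kx² = ½(361)(0.2)² = 7.22 J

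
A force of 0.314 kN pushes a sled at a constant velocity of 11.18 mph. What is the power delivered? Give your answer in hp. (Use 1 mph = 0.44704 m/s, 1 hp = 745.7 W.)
Convert to SI: F = 314.0 N, v = 4.99791 m/s
P = Fv = (314.0)(4.99791) = 1569.34 W = 2.105 hp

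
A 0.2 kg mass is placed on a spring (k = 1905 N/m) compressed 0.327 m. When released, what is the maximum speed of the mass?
½kx² = ½mv² ⇒ v = x√(k/m) = (0.327)√(1905/0.2) = 31.91 m/s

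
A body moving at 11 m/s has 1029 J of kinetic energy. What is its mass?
m = 2·KE/v² = 2·1029/(11)² = 17.01 kg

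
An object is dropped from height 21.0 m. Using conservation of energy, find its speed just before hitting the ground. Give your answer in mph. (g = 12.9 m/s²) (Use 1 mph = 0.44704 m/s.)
mgh = ½mv² ⇒ v = √(2gh) = √(2·12.9·21.0) = 23.2766 m/s = 52.07 mph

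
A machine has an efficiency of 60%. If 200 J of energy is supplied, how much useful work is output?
W_out = η·W_in = 0.6·200 = 120.0 J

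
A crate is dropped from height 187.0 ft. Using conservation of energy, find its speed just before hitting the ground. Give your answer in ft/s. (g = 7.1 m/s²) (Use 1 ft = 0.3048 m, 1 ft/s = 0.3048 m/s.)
Convert to SI: h = 56.9976 m
mgh = ½mv² ⇒ v = √(2gh) = √(2·7.1·56.9976) = 28.4494 m/s = 93.34 ft/s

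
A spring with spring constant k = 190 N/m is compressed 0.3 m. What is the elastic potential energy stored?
PE = ½kx² = ½(190)(0.3)² = 8.55 J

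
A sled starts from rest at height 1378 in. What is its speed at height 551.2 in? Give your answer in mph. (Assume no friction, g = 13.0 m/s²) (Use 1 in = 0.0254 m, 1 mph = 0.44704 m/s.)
Convert to SI: h₁−h₂ = 21.0007 m
mgh₁ = mgh₂ + ½mv² ⇒ v = √(2g(h₁−h₂)) = √(2·13.0·21.0007) = 23.367 m/s = 52.27 mph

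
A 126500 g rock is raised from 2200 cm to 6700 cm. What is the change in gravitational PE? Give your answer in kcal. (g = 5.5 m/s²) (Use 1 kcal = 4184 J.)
Convert to SI: m = 126.5 kg, Δh = 45.0 m
ΔPE = mgΔh = (126.5)(5.5)(45.0) = 31308.8 J = 7.483 kcal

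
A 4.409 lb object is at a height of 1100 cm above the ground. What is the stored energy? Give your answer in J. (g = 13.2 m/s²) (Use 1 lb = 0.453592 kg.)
Convert to SI: m = 1.99989 kg, h = 11.0 m
PE = mgh = (1.99989)(13.2)(11.0) = 290.4 J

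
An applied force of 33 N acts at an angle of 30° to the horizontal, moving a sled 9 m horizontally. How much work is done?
W = F·d·cosθ = (33)(9)cos(30°) = 257.2 J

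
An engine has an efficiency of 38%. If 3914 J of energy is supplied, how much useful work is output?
W_out = η·W_in = 0.38·3914 = 1487.32 J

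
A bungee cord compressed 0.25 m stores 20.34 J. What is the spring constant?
k = 2·PE/x² = 2·20.34/(0.25)² = 650.9 N/m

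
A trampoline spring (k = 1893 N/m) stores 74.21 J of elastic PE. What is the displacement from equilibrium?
x = √(2·PE/k) = √(2·74.21/1893) = 0.28 m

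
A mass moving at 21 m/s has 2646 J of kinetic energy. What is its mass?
m = 2·KE/v² = 2·2646/(21)² = 12.0 kg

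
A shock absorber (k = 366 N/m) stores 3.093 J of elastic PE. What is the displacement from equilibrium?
x = √(2·PE/k) = √(2·3.093/366) = 0.13 m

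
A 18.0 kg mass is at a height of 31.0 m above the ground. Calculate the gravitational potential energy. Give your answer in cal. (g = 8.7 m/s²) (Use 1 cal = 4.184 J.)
PE = mgh = (18.0)(8.7)(31.0) = 4854.6 J = 1160 cal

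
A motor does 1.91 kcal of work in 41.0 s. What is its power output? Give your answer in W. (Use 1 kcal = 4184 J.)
Convert to SI: W = 7991.44 J, t = 41.0 s
P = W/t = 7991.44/41.0 = 194.9 W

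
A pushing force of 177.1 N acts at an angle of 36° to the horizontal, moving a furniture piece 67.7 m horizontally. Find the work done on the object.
W = F·d·cosθ = (177.1)(67.7)cos(36°) = 9700 J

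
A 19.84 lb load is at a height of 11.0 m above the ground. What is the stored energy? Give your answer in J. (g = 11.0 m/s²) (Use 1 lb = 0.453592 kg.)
Convert to SI: m = 8.99927 kg, h = 11.0 m
PE = mgh = (8.99927)(11.0)(11.0) = 1089 J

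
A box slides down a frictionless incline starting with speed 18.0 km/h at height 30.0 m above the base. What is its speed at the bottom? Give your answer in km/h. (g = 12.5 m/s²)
Convert to SI: v₀ = 5.0 m/s, h = 30.0 m
½mv₀² + mgh = ½mv² ⇒ v = √(v₀² + 2gh) = √(5.0² + 2·12.5·30.0) = 27.8388 m/s = 100.2 km/h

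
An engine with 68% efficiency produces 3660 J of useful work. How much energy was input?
W_in = W_out/η = 3660/0.68 = 5382 J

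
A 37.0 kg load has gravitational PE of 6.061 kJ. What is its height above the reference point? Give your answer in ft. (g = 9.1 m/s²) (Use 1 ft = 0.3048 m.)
Convert to SI: m = 37.0 kg, PE = 6061.0 J
h = PE/(mg) = 6061.0/(37.0·9.1) = 18.0012 m = 59.06 ft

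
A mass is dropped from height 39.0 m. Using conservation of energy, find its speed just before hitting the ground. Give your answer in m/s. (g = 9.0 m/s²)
mgh = ½mv² ⇒ v = √(2gh) = √(2·9.0·39.0) = 26.5 m/s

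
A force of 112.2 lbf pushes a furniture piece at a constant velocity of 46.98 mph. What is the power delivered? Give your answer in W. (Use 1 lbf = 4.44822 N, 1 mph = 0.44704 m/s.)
Convert to SI: F = 499.09 N, v = 21.0019 m/s
P = Fv = (499.09)(21.0019) = 10480 W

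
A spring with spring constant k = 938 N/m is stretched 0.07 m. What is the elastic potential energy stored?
PE = ½kx² = ½(938)(0.07)² = 2.298 J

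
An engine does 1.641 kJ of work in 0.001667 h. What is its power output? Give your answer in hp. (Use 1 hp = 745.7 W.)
Convert to SI: W = 1641.0 J, t = 6.0012 s
P = W/t = 1641.0/6.0012 = 273.445 W = 0.3667 hp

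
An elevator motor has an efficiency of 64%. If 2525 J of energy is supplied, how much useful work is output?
W_out = η·W_in = 0.64·2525 = 1616.0 J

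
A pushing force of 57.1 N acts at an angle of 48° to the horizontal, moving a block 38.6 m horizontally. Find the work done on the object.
W = F·d·cosθ = (57.1)(38.6)cos(48°) = 1475 J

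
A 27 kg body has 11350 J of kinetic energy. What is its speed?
v = √(2·KE/m) = √(2·11350/27) = 29.0 m/s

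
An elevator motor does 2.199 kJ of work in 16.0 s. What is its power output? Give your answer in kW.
Convert to SI: W = 2199.0 J, t = 16.0 s
P = W/t = 2199.0/16.0 = 137.438 W = 0.1374 kW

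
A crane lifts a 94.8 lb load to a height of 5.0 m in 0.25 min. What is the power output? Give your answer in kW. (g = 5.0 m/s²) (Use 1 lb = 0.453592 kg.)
Convert to SI: m = 43.0005 kg, h = 5.0 m, t = 15.0 s
P = mgh/t = (43.0005)(5.0)(5.0)/15.0 = 71.6675 W = 0.07167 kW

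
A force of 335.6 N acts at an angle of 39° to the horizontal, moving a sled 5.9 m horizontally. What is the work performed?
W = F·d·cosθ = (335.6)(5.9)cos(39°) = 1539 J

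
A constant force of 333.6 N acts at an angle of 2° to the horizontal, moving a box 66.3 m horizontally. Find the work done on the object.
W = F·d·cosθ = (333.6)(66.3)cos(2°) = 22100 J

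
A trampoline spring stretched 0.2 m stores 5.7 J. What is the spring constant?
k = 2·PE/x² = 2·5.7/(0.2)² = 285.0 N/m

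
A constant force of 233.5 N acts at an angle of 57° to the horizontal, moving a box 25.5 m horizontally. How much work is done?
W = F·d·cosθ = (233.5)(25.5)cos(57°) = 3243 J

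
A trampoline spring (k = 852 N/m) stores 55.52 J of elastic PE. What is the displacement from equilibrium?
x = √(2·PE/k) = √(2·55.52/852) = 0.361 m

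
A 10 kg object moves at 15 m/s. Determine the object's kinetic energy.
KE = ½mv² = ½(10)(15)² = 1125.0 J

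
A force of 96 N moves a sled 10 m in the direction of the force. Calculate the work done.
W = F·d = (96)(10) = 960.0 J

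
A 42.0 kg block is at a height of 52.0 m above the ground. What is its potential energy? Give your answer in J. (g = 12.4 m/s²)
PE = mgh = (42.0)(12.4)(52.0) = 27080 J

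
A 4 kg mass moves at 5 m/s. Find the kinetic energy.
KE = ½mv² = ½(4)(5)² = 50.0 J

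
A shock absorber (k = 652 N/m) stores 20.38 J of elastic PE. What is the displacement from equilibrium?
x = √(2·PE/k) = √(2·20.38/652) = 0.25 m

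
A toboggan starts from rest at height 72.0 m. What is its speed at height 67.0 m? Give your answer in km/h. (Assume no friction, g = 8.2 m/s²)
mgh₁ = mgh₂ + ½mv² ⇒ v = √(2g(h₁−h₂)) = √(2·8.2·5.0) = 9.05539 m/s = 32.6 km/h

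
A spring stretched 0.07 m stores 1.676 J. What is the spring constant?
k = 2·PE/x² = 2·1.676/(0.07)² = 684.1 N/m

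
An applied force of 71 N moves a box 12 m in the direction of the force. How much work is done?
W = F·d = (71)(12) = 852.0 J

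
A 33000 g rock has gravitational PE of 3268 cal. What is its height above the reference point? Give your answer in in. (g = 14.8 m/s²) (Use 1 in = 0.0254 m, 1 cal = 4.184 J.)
Convert to SI: m = 33.0 kg, PE = 13673.3 J
h = PE/(mg) = 13673.3/(33.0·14.8) = 27.9961 m = 1102 in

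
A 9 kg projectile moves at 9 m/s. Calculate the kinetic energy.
KE = ½mv² = ½(9)(9)² = 364.5 J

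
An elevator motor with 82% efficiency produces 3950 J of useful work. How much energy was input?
W_in = W_out/η = 3950/0.82 = 4817 J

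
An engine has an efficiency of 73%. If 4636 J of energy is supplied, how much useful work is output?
W_out = η·W_in = 0.73·4636 = 3384.28 J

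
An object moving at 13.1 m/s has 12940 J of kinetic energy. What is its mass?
m = 2·KE/v² = 2·12940/(13.1)² = 150.8 kg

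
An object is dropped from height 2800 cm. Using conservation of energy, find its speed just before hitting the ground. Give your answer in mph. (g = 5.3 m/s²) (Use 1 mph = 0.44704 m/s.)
Convert to SI: h = 28.0 m
mgh = ½mv² ⇒ v = √(2gh) = √(2·5.3·28.0) = 17.2279 m/s = 38.54 mph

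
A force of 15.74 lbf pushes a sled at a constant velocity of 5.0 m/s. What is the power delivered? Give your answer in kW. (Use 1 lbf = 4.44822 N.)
Convert to SI: F = 70.015 N, v = 5.0 m/s
P = Fv = (70.015)(5.0) = 350.075 W = 0.3501 kW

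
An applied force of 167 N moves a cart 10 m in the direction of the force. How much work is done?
W = F·d = (167)(10) = 1670 J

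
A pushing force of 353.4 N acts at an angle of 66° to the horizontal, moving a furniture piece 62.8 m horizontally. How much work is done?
W = F·d·cosθ = (353.4)(62.8)cos(66°) = 9027 J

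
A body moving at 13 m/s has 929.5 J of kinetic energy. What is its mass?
m = 2·KE/v² = 2·929.5/(13)² = 11.0 kg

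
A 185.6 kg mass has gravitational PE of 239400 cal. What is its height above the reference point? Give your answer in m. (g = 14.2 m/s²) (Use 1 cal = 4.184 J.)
Convert to SI: m = 185.6 kg, PE = 1001650 J
h = PE/(mg) = 1001650/(185.6·14.2) = 380.1 m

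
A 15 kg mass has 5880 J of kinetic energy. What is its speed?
v = √(2·KE/m) = √(2·5880/15) = 28.0 m/s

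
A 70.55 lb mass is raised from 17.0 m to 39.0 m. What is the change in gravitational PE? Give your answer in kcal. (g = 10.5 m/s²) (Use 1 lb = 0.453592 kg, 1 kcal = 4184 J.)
Convert to SI: m = 32.0009 kg, Δh = 22.0 m
ΔPE = mgΔh = (32.0009)(10.5)(22.0) = 7392.21 J = 1.767 kcal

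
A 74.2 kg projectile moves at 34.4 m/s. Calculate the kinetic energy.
KE = ½mv² = ½(74.2)(34.4)² = 43900 J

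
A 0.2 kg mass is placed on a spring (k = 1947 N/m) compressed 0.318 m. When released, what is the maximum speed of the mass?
½kx² = ½mv² ⇒ v = x√(k/m) = (0.318)√(1947/0.2) = 31.38 m/s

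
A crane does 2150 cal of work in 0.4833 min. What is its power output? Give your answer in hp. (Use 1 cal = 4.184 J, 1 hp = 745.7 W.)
Convert to SI: W = 8995.6 J, t = 28.998 s
P = W/t = 8995.6/28.998 = 310.214 W = 0.416 hp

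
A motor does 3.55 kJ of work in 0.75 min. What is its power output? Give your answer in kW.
Convert to SI: W = 3550.0 J, t = 45.0 s
P = W/t = 3550.0/45.0 = 78.8889 W = 0.07889 kW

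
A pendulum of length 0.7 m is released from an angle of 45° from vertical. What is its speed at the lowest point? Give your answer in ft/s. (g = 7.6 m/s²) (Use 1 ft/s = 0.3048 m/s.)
h = L(1 − cosθ) = 0.7(1 − cos45°) = 0.205025 m
v = √(2gh) = √(2·7.6·0.205025) = 1.76533 m/s = 5.792 ft/s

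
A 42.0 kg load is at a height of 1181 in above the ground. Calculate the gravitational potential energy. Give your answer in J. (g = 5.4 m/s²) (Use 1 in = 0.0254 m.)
Convert to SI: m = 42.0 kg, h = 29.9974 m
PE = mgh = (42.0)(5.4)(29.9974) = 6803 J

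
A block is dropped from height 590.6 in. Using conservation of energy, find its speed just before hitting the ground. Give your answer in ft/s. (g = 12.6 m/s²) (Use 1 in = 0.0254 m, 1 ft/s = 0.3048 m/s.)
Convert to SI: h = 15.0012 m
mgh = ½mv² ⇒ v = √(2gh) = √(2·12.6·15.0012) = 19.443 m/s = 63.79 ft/s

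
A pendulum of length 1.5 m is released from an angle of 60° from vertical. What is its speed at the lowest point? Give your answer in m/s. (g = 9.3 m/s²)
h = L(1 − cosθ) = 1.5(1 − cos60°) = 0.75 m
v = √(2gh) = √(2·9.3·0.75) = 3.735 m/s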